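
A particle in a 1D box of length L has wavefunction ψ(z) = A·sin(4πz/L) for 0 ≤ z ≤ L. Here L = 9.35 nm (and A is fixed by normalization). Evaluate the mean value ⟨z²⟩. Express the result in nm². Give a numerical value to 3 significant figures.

⟨z^2⟩ ≈ 28.9 nm^2

⟨z²⟩ = ∫ z^2 |ψ|² dz over the full domain.
The ratio of the moment integral to the normalization integral gives ⟨z²⟩ = -L^2/(32·π^2) + L^2/3.
With L = 9.35, ⟨z^2⟩ = 28.86.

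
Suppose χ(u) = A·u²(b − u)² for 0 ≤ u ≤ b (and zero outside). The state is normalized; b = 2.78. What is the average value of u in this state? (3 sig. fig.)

⟨u⟩ ≈ 1.39

The expectation value is the |χ|²-weighted average of u: ∫ u|χ|² du.
The ratio of the moment integral to the normalization integral gives ⟨u⟩ = b/2.
Putting b = 2.78 gives 1.390.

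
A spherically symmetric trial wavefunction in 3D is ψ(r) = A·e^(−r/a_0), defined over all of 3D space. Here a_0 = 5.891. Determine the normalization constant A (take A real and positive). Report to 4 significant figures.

A ≈ 0.03946

We need A² ∫|f|² 4πr² dr = 1, taking the integral from 0 to ∞.
∫|ψ|² 4πr² dr = A²·(π·a_0^3).
Setting this equal to 1 gives A² = 1/(π·a_0^3).
Substituting a_0 = 5.891 gives A² = 0.0015570, so A = 0.039459.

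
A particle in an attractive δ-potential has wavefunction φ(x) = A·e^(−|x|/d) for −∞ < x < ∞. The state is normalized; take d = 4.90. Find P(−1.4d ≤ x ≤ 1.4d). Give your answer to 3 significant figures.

P ≈ 0.939

|φ|² is the probability density, so P = ∫_{−1.4d}^{1.4d} |φ|² dx.
The normalization integral ∫|φ|²dx over the whole domain equals d·A², and A² cancels in the ratio.
By symmetry take twice the x ≥ 0 contribution in numerator and denominator; the 2's cancel. Let u = x/d; then A² and the length scale cancel, so P = ∫_{0}^{1.4} e^(-2·u) du ÷ ∫_{0}^{∞} e^(-2·u) du.
With ∫ e^(-2·u) du = -e^(-2·u)/2 + C, the region integral is 1/2 - e^(-14/5)/2 and the full one is 1/2.
Taking the ratio, P = 0.9392.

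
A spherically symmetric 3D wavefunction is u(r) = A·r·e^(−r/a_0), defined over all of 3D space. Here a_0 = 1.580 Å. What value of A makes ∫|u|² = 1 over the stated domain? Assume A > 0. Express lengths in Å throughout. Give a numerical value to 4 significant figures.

A ≈ 0.1038 Å^(-5/2)

Require ∫ |u|² 4πr² dr = 1 over the whole domain.
∫|u|² 4πr² dr = A²·(3·π·a_0^5).
Substituting a_0 = 1.580 gives A² = 0.010776, so A = 0.10381.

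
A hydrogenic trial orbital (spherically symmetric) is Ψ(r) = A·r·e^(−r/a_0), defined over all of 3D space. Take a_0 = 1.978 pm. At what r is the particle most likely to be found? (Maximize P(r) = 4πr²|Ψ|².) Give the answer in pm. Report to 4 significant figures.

r ≈ 3.956 pm

Set d/dr [P(r) = 4πr²|Ψ|²] = 0 and solve for r > 0.
This gives r = 2·a_0.
With a_0 = 1.978, the most probable radial distance is 3.9560 pm.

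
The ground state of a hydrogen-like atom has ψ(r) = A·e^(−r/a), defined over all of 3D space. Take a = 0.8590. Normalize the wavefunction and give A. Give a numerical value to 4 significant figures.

The normalization condition is ∫|ψ|² 4πr² dr = 1 from 0 to ∞.
The integral (without the A² prefactor) comes out to π·a^3.
Plugging in a = 0.8590 yields A = 0.70866.

A ≈ 0.7087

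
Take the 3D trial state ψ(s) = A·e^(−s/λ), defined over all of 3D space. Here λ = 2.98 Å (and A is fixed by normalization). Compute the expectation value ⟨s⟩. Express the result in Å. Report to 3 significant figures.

⟨s⟩ ≈ 4.47 Å

The expectation value is the |ψ|²-weighted average of s: ∫ s|ψ|² 4πs² ds.
Using ∫₀^∞ sⁿ e^(−αs) ds = n!/αⁿ⁺¹, the ratio of the moment integral to the normalization integral gives ⟨s⟩ = 3·λ/2.
Putting λ = 2.98 gives 4.470.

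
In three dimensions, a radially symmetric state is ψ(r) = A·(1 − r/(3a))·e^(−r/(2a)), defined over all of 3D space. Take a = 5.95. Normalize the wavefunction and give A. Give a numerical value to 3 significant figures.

Normalization requires ∫|ψ|² 4πr² dr = 1, integrated from 0 to ∞.
In 3D with spherical symmetry the volume element is 4πr² dr.
With ∫₀^∞ r^4 e^(−αr) dr = 4!/α^5, ∫|ψ|² 4πr² dr = A²·(8·π·a^3/3).
So A² = (8·π·a^3/3)^(−1).
Substituting a = 5.95 gives A² = 0.0005667, so A = 0.02380.

A ≈ 0.0238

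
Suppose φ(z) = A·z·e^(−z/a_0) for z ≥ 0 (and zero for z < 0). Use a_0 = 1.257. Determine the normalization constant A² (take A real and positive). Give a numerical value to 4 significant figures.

We need A² ∫|f|² dz = 1, taking the integral from 0 to ∞.
Carrying out the integral gives A² · a_0^3/4.
Setting this equal to 1 gives A² = 1/(a_0^3/4).
Substituting a_0 = 1.257 gives A² = 2.0140, so A = 1.4191.

A^2 ≈ 2.014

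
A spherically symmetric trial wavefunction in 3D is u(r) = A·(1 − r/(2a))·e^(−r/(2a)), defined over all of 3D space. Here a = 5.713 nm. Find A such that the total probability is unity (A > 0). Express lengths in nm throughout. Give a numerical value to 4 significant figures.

A ≈ 0.01461 nm^(-3/2)

Require ∫ |u|² 4πr² dr = 1 over the whole domain.
The integral (without the A² prefactor) comes out to 8·π·a^3.
Setting this equal to 1 gives A² = 1/(8·π·a^3).
Substituting a = 5.713 gives A² = 0.00021339, so A = 0.014608.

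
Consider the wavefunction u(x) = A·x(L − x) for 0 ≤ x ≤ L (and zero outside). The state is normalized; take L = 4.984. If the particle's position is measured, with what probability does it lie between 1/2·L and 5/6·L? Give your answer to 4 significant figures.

P ≈ 0.4645

P = ∫_{1/2·L}^{5/6·L} |u(x)|² dx.
Since A² = 1/(L^5/30), this is the region integral divided by the full normalization integral.
Let t = x/L; then A² and the length scale cancel, so P = ∫_{1/2}^{5/6} t^2·(1 - t)^2 dt ÷ ∫_{0}^{1} t^2·(1 - t)^2 dt.
Using ∫ t^2·(1 - t)^2 dt = t^3·(6·t^2 - 15·t + 10)/30, the numerator is ≈ 0.0154835 and the denominator is 1/30.
The result is P = 301/648.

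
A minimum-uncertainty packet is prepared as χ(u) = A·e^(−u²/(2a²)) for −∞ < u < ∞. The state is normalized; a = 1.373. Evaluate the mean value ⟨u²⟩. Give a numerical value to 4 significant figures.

⟨u²⟩ = ∫ u^2 |χ|² du over the full domain.
Differentiating ∫e^(−αu²) du = √(π/α) under α to get the higher moments, evaluating both integrals, ⟨u²⟩ = a^2/2.
Putting a = 1.373 gives 0.94256.

⟨u^2⟩ ≈ 0.9426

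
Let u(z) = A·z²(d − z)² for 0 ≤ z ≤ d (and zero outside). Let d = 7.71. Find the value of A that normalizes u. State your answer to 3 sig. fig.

We need A² ∫|f|² dz = 1, taking the integral from 0 to d.
Expanding the polynomial and integrating term by term, ∫|u|² dz = A²·(d^9/630).
Setting this equal to 1 gives A² = 1/(d^9/630).
Substituting d = 7.71 gives A² = 0.000006544, so A = 0.002558.

A ≈ 0.00256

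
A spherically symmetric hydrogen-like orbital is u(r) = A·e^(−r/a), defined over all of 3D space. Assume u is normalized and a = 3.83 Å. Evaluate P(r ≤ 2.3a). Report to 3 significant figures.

P ≈ 0.837

P = ∫ |u|² 4πr² dr over r ≤ 2.3a.
Normalization gives A² = 1/(π·a^3).
Let t = r/a; then A², 4π and the length scale all cancel, so P = ∫_{0}^{2.3} t^2·e^(-2·t) dt ÷ ∫_{0}^{∞} t^2·e^(-2·t) dt.
An antiderivative of t^2·e^(-2·t) is -(2·t^2 + 2·t + 1)·e^(-2·t)/4; evaluating from 0 to 2.3 gives 1/4 - 809·e^(-23/5)/200, while the full integral is 1/4.
Taking the ratio yields P = 0.8374.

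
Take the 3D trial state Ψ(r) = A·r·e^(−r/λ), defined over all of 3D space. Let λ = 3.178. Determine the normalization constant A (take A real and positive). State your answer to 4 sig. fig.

We need A² ∫|f|² 4πr² dr = 1, taking the integral from 0 to ∞.
In 3D with spherical symmetry the volume element is 4πr² dr.
The integral (without the A² prefactor) comes out to 3·π·λ^5.
Setting this equal to 1 gives A² = 1/(3·π·λ^5).
Plugging in λ = 3.178 yields A = 0.018092.

A ≈ 0.01809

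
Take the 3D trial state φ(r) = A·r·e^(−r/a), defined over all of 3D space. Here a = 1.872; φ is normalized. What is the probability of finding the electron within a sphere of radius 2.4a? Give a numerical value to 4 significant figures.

P ≈ 0.5237

P = ∫ |φ|² 4πr² dr over r ≤ 2.4a.
Normalization gives A² = 1/(3·π·a^5).
In terms of u = r/a (A², 4π and the length scale all cancel between numerator and denominator), P = [∫_{0}^{2.4} u^4·e^(-2·u) du] / [∫_{0}^{∞} u^4·e^(-2·u) du].
An antiderivative of u^4·e^(-2·u) is -(u^4/2 + u^3 + 3·u^2/2 + 3·u/2 + 3/4)·e^(-2·u); evaluating from 0 to 2.4 gives ≈ 0.392806, while the full integral is 3/4.
Taking the ratio yields P = 0.52374.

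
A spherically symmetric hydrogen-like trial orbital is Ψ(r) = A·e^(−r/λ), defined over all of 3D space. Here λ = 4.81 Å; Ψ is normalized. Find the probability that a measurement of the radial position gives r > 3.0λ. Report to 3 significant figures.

P ≈ 0.0620

P = ∫ |Ψ|² 4πr² dr over r > 3.0λ.
Normalization gives A² = 1/(π·λ^3).
In terms of u = r/λ (A², 4π and the length scale all cancel between numerator and denominator), P = [∫_{3.0}^{∞} u^2·e^(-2·u) du] / [∫_{0}^{∞} u^2·e^(-2·u) du].
An antiderivative of u^2·e^(-2·u) is -(2·u^2 + 2·u + 1)·e^(-2·u)/4; evaluating from 3.0 to ∞ gives 25·e^(-6)/4, while the full integral is 1/4.
Taking the ratio yields P = 0.06197.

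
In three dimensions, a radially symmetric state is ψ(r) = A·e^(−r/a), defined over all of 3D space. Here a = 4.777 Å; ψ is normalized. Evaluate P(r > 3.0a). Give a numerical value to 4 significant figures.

P ≈ 0.06197

P = ∫ |ψ|² 4πr² dr over r > 3.0a.
Normalization gives A² = 1/(π·a^3).
In terms of u = r/a (A², 4π and the length scale all cancel between numerator and denominator), P = [∫_{3.0}^{∞} u^2·e^(-2·u) du] / [∫_{0}^{∞} u^2·e^(-2·u) du].
With ∫ u^2·e^(-2·u) du = -(2·u^2 + 2·u + 1)·e^(-2·u)/4 + C, the region integral is 25·e^(-6)/4 and the full one is 1/4.
This evaluates to P = 0.061969.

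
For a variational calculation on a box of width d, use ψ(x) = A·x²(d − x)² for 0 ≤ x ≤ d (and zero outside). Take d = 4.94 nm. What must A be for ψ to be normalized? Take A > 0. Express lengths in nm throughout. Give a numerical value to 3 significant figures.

The normalization condition is ∫|ψ|² dx = 1 from 0 to d.
Expanding the polynomial and integrating term by term, carrying out the integral gives A² · d^9/630.
Plugging in d = 4.94 yields A = 0.01896.

A ≈ 0.0190 nm^(-9/2)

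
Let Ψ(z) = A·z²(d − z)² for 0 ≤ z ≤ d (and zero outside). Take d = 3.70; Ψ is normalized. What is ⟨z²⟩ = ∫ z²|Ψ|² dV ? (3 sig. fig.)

⟨z^2⟩ ≈ 3.73

⟨z²⟩ = ∫ z^2 |Ψ|² dz over the full domain.
Expanding the polynomial and integrating term by term, the ratio of the moment integral to the normalization integral gives ⟨z²⟩ = 3·d^2/11.
Putting d = 3.70 gives 3.734.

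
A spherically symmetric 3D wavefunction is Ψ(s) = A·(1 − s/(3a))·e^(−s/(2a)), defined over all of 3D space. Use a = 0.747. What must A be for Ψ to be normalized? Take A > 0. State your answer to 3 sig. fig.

A ≈ 0.535

Require ∫ |Ψ|² 4πs² ds = 1 over the whole domain.
The angular integral contributes 4π, leaving ∫₀^∞ s²|Ψ|² ds.
With Ψ = A·(1 − s/(3a))·e^(−s/(2a)), the integral evaluates to A²·[8·π·a^3/3].
Setting this equal to 1 gives A² = 1/(8·π·a^3/3).
Substituting a = 0.747 gives A² = 0.2864, so A = 0.5351.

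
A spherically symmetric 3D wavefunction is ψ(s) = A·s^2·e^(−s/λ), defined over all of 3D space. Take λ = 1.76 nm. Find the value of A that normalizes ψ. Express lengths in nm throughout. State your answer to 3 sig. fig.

A ≈ 0.0164 nm^(-7/2)

The normalization condition is ∫|ψ|² 4πs² ds = 1 from 0 to ∞.
The angular integral contributes 4π, leaving ∫₀^∞ s²|ψ|² ds.
∫|ψ|² 4πs² ds = A²·(45·π·λ^7/2).
Setting this equal to 1 gives A² = 1/(45·π·λ^7/2).
With λ = 1.76: A² = 0.0002704 and A = 0.01645.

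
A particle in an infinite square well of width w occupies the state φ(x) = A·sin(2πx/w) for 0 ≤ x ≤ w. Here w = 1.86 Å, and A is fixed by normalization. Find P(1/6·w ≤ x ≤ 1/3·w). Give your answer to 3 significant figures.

|φ|² is the probability density, so P = ∫_{1/6·w}^{1/3·w} |φ|² dx.
With A² fixed by ∫|φ|² = 1, i.e. A² = (w/2)^(−1), substitute and integrate.
In terms of u = x/w (A² and the length scale cancel between numerator and denominator), P = [∫_{1/6}^{1/3} sin(2·π·u)^2 du] / [∫_{0}^{1} sin(2·π·u)^2 du].
An antiderivative of sin(2·π·u)^2 is u/2 - sin(4·π·u)/(8·π); evaluating from 1/6 to 1/3 gives √(3)/(8·π) + 1/12, while the full integral is 1/2.
Evaluating gives P = (√(3)/4 + π/6)/π.

P ≈ 0.304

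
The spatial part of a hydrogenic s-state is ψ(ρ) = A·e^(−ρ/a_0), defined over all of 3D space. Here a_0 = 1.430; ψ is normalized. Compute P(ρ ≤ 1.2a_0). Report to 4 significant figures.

P ≈ 0.4303

With dV = 4πρ²dρ, the probability is ∫|ψ|² dV over ρ ≤ 1.2a_0.
A² is fixed by ∫₀^∞ 4πρ²|ψ|² dρ = 1, i.e. A² = (π·a_0^3)^(−1).
Let u = ρ/a_0; then A², 4π and the length scale all cancel, so P = ∫_{0}^{1.2} u^2·e^(-2·u) du ÷ ∫_{0}^{∞} u^2·e^(-2·u) du.
An antiderivative of u^2·e^(-2·u) is -(2·u^2 + 2·u + 1)·e^(-2·u)/4; evaluating from 0 to 1.2 gives 1/4 - 157·e^(-12/5)/100, while the full integral is 1/4.
Taking the ratio yields P = 0.43029.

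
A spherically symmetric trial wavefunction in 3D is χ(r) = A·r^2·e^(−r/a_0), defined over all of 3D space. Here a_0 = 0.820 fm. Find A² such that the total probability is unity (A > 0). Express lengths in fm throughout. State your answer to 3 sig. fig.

Normalization requires ∫|χ|² 4πr² dr = 1, integrated from 0 to ∞.
In 3D with spherical symmetry the volume element is 4πr² dr.
Recall ∫₀^∞ r^m e^(−r/β) dr = m!·β^(m+1), carrying out the integral gives A² · 45·π·a_0^7/2.
So A² = (45·π·a_0^7/2)^(−1).
Substituting a_0 = 0.820 gives A² = 0.05675, so A = 0.2382.

A^2 ≈ 0.0568 fm^(-7)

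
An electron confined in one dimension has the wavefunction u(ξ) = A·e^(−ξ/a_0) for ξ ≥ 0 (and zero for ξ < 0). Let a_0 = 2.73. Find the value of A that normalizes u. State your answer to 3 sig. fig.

A ≈ 0.856

We need A² ∫|f|² dξ = 1, taking the integral from 0 to ∞.
The integral (without the A² prefactor) comes out to a_0/2.
Setting this equal to 1 gives A² = 1/(a_0/2).
With a_0 = 2.73: A² = 0.7326 and A = 0.8559.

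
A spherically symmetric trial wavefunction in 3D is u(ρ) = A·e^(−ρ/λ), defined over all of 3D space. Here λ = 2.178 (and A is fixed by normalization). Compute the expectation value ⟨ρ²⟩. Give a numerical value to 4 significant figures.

⟨ρ^2⟩ ≈ 14.23

The expectation value is the |u|²-weighted average of ρ^2: ∫ ρ^2|u|² 4πρ² dρ.
With ∫₀^∞ ρ^4 e^(−αρ) dρ = 4!/α^5, since the A² factors cancel between numerator and denominator, ⟨ρ²⟩ = 3·λ^2.
With λ = 2.178, ⟨ρ^2⟩ = 14.231.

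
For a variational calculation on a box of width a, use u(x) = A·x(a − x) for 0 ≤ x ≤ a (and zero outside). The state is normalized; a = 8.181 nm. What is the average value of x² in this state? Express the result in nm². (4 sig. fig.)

⟨x^2⟩ ≈ 19.12 nm^2

By definition ⟨x²⟩ = ∫ x^2 |u(x)|² dx.
Expanding the polynomial and integrating term by term, since the A² factors cancel between numerator and denominator, ⟨x²⟩ = 2·a^2/7.
Putting a = 8.181 gives 19.123.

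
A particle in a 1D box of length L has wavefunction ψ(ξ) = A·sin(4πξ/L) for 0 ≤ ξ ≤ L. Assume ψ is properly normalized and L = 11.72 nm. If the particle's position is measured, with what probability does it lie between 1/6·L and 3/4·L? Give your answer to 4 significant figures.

P ≈ 0.5489

P = ∫_{1/6·L}^{3/4·L} |ψ(ξ)|² dξ.
With A² fixed by ∫|ψ|² = 1, i.e. A² = (L/2)^(−1), substitute and integrate.
Let u = ξ/L; then A² and the length scale cancel, so P = ∫_{1/6}^{3/4} sin(4·π·u)^2 du ÷ ∫_{0}^{1} sin(4·π·u)^2 du.
An antiderivative of sin(4·π·u)^2 is u/2 - sin(4·π·u)·cos(4·π·u)/(8·π); evaluating from 1/6 to 3/4 gives -√(3)/(32·π) + 7/24, while the full integral is 1/2.
Taking the ratio, P = -√(3)/(16·π) + 7/12.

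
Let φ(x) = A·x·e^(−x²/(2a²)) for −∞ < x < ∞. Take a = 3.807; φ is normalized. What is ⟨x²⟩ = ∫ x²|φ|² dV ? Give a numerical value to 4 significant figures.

⟨x^2⟩ ≈ 21.74

The expectation value is the |φ|²-weighted average of x^2: ∫ x^2|φ|² dx.
Using the Gaussian integral ∫_{−∞}^{∞} e^(−αx²) dx = √(π/α), evaluating both integrals, ⟨x²⟩ = 3·a^2/2.
Putting a = 3.807 gives 21.740.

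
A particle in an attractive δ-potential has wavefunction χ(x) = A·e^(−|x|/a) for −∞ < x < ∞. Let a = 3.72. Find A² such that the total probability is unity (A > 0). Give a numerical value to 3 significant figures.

A^2 ≈ 0.269

Require ∫ |χ|² dx = 1 over the whole domain.
Recall ∫₀^∞ x^m e^(−x/β) dx = m!·β^(m+1), ∫|χ|² dx = A²·(a).
Plugging in a = 3.72 yields A = 0.5185.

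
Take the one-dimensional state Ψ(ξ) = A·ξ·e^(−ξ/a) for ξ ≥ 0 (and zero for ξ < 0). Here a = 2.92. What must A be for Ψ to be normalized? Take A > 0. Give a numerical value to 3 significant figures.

We need A² ∫|f|² dξ = 1, taking the integral from 0 to ∞.
Using ∫₀^∞ ξⁿ e^(−αξ) dξ = n!/αⁿ⁺¹, with Ψ = A·ξ·e^(−ξ/a), the integral evaluates to A²·[a^3/4].
So A² = (a^3/4)^(−1).
Plugging in a = 2.92 yields A = 0.4008.

A ≈ 0.401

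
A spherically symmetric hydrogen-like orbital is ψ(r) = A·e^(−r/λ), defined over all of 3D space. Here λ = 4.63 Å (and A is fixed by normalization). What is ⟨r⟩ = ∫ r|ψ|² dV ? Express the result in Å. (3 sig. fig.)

The expectation value is the |ψ|²-weighted average of r: ∫ r|ψ|² 4πr² dr.
The ratio of the moment integral to the normalization integral gives ⟨r⟩ = 3·λ/2.
Putting λ = 4.63 gives 6.945.

⟨r⟩ ≈ 6.95 Å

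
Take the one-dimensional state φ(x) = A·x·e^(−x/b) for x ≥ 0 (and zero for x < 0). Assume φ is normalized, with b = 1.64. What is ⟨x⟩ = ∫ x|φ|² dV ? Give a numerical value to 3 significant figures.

By definition ⟨x⟩ = ∫ x |φ(x)|² dx.
With ∫₀^∞ x^3 e^(−αx) dx = 3!/α^4, evaluating both integrals, ⟨x⟩ = 3·b/2.
With b = 1.64, ⟨x⟩ = 2.460.

⟨x⟩ ≈ 2.46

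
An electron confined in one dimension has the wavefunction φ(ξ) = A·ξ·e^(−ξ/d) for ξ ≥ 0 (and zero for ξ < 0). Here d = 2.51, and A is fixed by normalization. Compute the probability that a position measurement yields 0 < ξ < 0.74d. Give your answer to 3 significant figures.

P ≈ 0.186

|φ|² is the probability density, so P = ∫_{0}^{0.74d} |φ|² dξ.
Since A² = 1/(d^3/4), this is the region integral divided by the full normalization integral.
In terms of u = ξ/d (A² and the length scale cancel between numerator and denominator), P = [∫_{0}^{0.74} u^2·e^(-2·u) du] / [∫_{0}^{∞} u^2·e^(-2·u) du].
With ∫ u^2·e^(-2·u) du = -(2·u^2 + 2·u + 1)·e^(-2·u)/4 + C, the region integral is 1/4 - 4469·e^(-37/25)/5000 and the full one is 1/4.
This works out to P = 0.1861.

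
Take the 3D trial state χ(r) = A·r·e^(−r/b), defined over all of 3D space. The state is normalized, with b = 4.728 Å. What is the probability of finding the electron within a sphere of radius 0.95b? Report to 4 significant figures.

With dV = 4πr²dr, the probability is ∫|χ|² dV over r ≤ 0.95b.
A² is fixed by ∫₀^∞ 4πr²|χ|² dr = 1, i.e. A² = (3·π·b^5)^(−1).
Substituting u = r/b, A², 4π and the length scale all cancel in the ratio: P = ∫_{0}^{0.95} u^4·e^(-2·u) du / ∫_{0}^{∞} u^4·e^(-2·u) du.
Using ∫ u^4·e^(-2·u) du = -(u^4/2 + u^3 + 3·u^2/2 + 3·u/2 + 3/4)·e^(-2·u), the numerator is ≈ 0.0330611 and the denominator is 3/4.
The region integral divided by the full integral gives P = 0.044081.

P ≈ 0.04408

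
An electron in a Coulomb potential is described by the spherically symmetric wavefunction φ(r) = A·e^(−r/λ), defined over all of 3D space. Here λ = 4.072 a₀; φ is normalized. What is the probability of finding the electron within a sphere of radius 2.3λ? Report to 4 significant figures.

P ≈ 0.8374

P = ∫ |φ|² 4πr² dr over r ≤ 2.3λ.
A² is fixed by ∫₀^∞ 4πr²|φ|² dr = 1, i.e. A² = (π·λ^3)^(−1).
In terms of u = r/λ (A², 4π and the length scale all cancel between numerator and denominator), P = [∫_{0}^{2.3} u^2·e^(-2·u) du] / [∫_{0}^{∞} u^2·e^(-2·u) du].
With ∫ u^2·e^(-2·u) du = -(2·u^2 + 2·u + 1)·e^(-2·u)/4 + C, the region integral is 1/4 - 809·e^(-23/5)/200 and the full one is 1/4.
The region integral divided by the full integral gives P = 0.83736.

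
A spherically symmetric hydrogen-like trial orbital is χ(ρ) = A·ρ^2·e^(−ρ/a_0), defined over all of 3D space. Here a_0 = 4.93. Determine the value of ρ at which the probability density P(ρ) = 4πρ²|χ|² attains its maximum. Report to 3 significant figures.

The maximum of P(ρ) = 4πρ²|χ|² occurs where its derivative vanishes.
This gives ρ = 3·a_0.
With a_0 = 4.93, the most probable radial distance is 14.79.

ρ ≈ 14.8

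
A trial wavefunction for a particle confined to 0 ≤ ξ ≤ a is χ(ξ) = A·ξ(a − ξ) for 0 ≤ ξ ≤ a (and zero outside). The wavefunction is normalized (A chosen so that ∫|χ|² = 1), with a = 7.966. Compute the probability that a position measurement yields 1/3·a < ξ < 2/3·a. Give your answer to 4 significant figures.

P ≈ 0.5802

The probability is P = ∫ |χ|² dξ over [1/3·a, 2/3·a].
With A² fixed by ∫|χ|² = 1, i.e. A² = (a^5/30)^(−1), substitute and integrate.
In terms of u = ξ/a (A² and the length scale cancel between numerator and denominator), P = [∫_{1/3}^{2/3} u^2·(1 - u)^2 du] / [∫_{0}^{1} u^2·(1 - u)^2 du].
Using ∫ u^2·(1 - u)^2 du = u^3·(6·u^2 - 15·u + 10)/30, the numerator is 47/2430 and the denominator is 1/30.
Evaluating gives P = 47/81.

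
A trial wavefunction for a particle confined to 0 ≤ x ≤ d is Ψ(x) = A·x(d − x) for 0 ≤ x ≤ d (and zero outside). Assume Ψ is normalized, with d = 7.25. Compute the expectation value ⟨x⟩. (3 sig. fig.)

⟨x⟩ = ∫ x |Ψ|² dx over the full domain.
Evaluating both integrals, ⟨x⟩ = d/2.
With d = 7.25, ⟨x⟩ = 3.625.

⟨x⟩ ≈ 3.63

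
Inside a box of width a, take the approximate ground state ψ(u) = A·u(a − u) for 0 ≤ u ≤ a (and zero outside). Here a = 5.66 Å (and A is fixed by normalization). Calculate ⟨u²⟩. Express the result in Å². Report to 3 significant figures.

The expectation value is the |ψ|²-weighted average of u^2: ∫ u^2|ψ|² du.
Expanding the polynomial and integrating term by term, evaluating both integrals, ⟨u²⟩ = 2·a^2/7.
With a = 5.66, ⟨u^2⟩ = 9.153.

⟨u^2⟩ ≈ 9.15 Å^2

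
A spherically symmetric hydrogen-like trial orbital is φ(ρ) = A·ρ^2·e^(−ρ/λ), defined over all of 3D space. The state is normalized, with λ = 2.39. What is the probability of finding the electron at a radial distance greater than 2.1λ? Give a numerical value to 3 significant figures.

With dV = 4πρ²dρ, the probability is ∫|φ|² dV over ρ > 2.1λ.
Normalization gives A² = 1/(45·π·λ^7/2).
In terms of u = ρ/λ (A², 4π and the length scale all cancel between numerator and denominator), P = [∫_{2.1}^{∞} u^6·e^(-2·u) du] / [∫_{0}^{∞} u^6·e^(-2·u) du].
With ∫ u^6·e^(-2·u) du = -(4·u^6 + 12·u^5 + 30·u^4 + 60·u^3 + 90·u^2 + 90·u + 45)·e^(-2·u)/8 + C, the region integral is ≈ 4.8795 and the full one is 45/8.
Taking the ratio yields P = 0.8675.

P ≈ 0.867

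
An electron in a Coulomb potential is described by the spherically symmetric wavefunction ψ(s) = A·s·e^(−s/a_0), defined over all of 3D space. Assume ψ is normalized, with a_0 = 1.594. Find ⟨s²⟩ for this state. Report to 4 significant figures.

⟨s^2⟩ ≈ 19.06

⟨s²⟩ = ∫ s^2 |ψ|² 4πs² ds over the full domain.
Since the A² factors cancel between numerator and denominator, ⟨s²⟩ = 15·a_0^2/2.
With a_0 = 1.594, ⟨s^2⟩ = 19.056.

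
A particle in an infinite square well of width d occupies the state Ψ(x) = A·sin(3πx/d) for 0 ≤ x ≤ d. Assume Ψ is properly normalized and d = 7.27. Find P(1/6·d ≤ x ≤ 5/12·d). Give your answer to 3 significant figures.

P ≈ 0.197

The probability is P = ∫ |Ψ|² dx over [1/6·d, 5/12·d].
The normalization integral ∫|Ψ|²dx over the whole domain equals d/2·A², and A² cancels in the ratio.
In terms of u = x/d (A² and the length scale cancel between numerator and denominator), P = [∫_{1/6}^{5/12} sin(3·π·u)^2 du] / [∫_{0}^{1} sin(3·π·u)^2 du].
With ∫ sin(3·π·u)^2 du = u/2 - sin(6·π·u)/(12·π) + C, the region integral is 1/8 - 1/(12·π) and the full one is 1/2.
The result is P = (-2 + 3·π)/(12·π).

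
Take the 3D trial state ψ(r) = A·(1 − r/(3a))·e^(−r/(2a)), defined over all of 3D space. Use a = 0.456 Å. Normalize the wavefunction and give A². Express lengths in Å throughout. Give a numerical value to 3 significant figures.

We need A² ∫|f|² 4πr² dr = 1, taking the integral from 0 to ∞.
Carrying out the integral gives A² · 8·π·a^3/3.
Plugging in a = 0.456 yields A = 1.122.

A^2 ≈ 1.26 Å^(-3)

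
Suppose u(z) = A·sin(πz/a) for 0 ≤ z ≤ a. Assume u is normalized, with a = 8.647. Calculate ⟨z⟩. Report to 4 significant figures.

⟨z⟩ ≈ 4.324

⟨z⟩ = ∫ z |u|² dz over the full domain.
Using sin²θ = (1 − cos 2θ)/2, since the A² factors cancel between numerator and denominator, ⟨z⟩ = a/2.
Putting a = 8.647 gives 4.3235.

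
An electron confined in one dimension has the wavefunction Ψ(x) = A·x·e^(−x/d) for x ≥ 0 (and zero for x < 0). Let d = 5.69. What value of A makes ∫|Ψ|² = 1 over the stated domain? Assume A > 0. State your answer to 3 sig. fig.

We need A² ∫|f|² dx = 1, taking the integral from 0 to ∞.
∫|Ψ|² dx = A²·(d^3/4).
Substituting d = 5.69 gives A² = 0.02171, so A = 0.1474.

A ≈ 0.147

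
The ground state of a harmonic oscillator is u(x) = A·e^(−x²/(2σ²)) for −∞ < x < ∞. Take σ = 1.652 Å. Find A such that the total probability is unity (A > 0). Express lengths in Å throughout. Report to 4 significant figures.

Normalization requires ∫|u|² dx = 1, integrated from −∞ to ∞.
The integral (without the A² prefactor) comes out to √(π)·σ.
Hence A² = 1/[√(π)·σ].
Substituting σ = 1.652 gives A² = 0.34152, so A = 0.58440.

A ≈ 0.5844 Å^(-1/2)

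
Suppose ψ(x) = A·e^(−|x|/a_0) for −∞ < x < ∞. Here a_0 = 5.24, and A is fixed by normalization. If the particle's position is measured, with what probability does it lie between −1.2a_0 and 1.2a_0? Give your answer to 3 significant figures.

P ≈ 0.909

P = ∫_{−1.2a_0}^{1.2a_0} |ψ(x)|² dx.
With A² fixed by ∫|ψ|² = 1, i.e. A² = (a_0)^(−1), substitute and integrate.
By symmetry take twice the x ≥ 0 contribution in numerator and denominator; the 2's cancel. In terms of u = x/a_0 (A² and the length scale cancel between numerator and denominator), P = [∫_{0}^{1.2} e^(-2·u) du] / [∫_{0}^{∞} e^(-2·u) du].
An antiderivative of e^(-2·u) is -e^(-2·u)/2; evaluating from 0 to 1.2 gives 1/2 - e^(-12/5)/2, while the full integral is 1/2.
Evaluating gives P = 0.9093.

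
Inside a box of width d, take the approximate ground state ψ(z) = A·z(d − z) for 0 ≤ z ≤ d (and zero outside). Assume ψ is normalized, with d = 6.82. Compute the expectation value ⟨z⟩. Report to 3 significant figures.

⟨z⟩ ≈ 3.41

The expectation value is the |ψ|²-weighted average of z: ∫ z|ψ|² dz.
Evaluating both integrals, ⟨z⟩ = d/2.
Putting d = 6.82 gives 3.410.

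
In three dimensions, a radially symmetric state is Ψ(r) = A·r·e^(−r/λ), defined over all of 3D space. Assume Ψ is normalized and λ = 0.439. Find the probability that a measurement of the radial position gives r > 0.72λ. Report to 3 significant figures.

With dV = 4πr²dr, the probability is ∫|Ψ|² dV over r > 0.72λ.
Normalization gives A² = 1/(3·π·λ^5).
In terms of u = r/λ (A², 4π and the length scale all cancel between numerator and denominator), P = [∫_{0.72}^{∞} u^4·e^(-2·u) du] / [∫_{0}^{∞} u^4·e^(-2·u) du].
An antiderivative of u^4·e^(-2·u) is -(u^4/2 + u^3 + 3·u^2/2 + 3·u/2 + 3/4)·e^(-2·u); evaluating from 0.72 to ∞ gives ≈ 0.73808, while the full integral is 3/4.
This evaluates to P = 0.9841.

P ≈ 0.984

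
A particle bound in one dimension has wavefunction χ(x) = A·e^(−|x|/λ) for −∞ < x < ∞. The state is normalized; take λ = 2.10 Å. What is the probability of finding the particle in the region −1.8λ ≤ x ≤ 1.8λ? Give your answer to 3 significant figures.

P = ∫_{−1.8λ}^{1.8λ} |χ(x)|² dx.
The normalization integral ∫|χ|²dx over the whole domain equals λ·A², and A² cancels in the ratio.
Both integrals are even about x = 0, so only the x ≥ 0 halves are needed (the factors of 2 cancel). Substituting u = x/λ, A² and the length scale cancel in the ratio: P = ∫_{0}^{1.8} e^(-2·u) du / ∫_{0}^{∞} e^(-2·u) du.
Using ∫ e^(-2·u) du = -e^(-2·u)/2, the numerator is 1/2 - e^(-18/5)/2 and the denominator is 1/2.
The result is P = 0.9727.

P ≈ 0.973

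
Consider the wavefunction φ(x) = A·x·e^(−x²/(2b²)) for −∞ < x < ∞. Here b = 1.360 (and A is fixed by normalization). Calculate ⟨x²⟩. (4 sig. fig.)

⟨x²⟩ = ∫ x^2 |φ|² dx over the full domain.
The ratio of the moment integral to the normalization integral gives ⟨x²⟩ = 3·b^2/2.
With b = 1.360, ⟨x^2⟩ = 2.7744.

⟨x^2⟩ ≈ 2.774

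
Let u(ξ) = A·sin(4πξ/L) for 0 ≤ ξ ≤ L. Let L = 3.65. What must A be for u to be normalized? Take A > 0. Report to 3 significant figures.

We need A² ∫|f|² dξ = 1, taking the integral from 0 to L.
Using sin²θ = (1 − cos 2θ)/2, carrying out the integral gives A² · L/2.
Hence A² = 1/[L/2].
Substituting L = 3.65 gives A² = 0.5479, so A = 0.7402.

A ≈ 0.740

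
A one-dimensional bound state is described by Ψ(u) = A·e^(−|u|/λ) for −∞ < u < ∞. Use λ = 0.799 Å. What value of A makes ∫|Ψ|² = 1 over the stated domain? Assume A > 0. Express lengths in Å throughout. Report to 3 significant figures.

A ≈ 1.12 Å^(-1/2)

We need A² ∫|f|² du = 1, taking the integral from −∞ to ∞.
Using ∫₀^∞ uⁿ e^(−αu) du = n!/αⁿ⁺¹, ∫|Ψ|² du = A²·(λ).
So A² = (λ)^(−1).
Plugging in λ = 0.799 yields A = 1.119.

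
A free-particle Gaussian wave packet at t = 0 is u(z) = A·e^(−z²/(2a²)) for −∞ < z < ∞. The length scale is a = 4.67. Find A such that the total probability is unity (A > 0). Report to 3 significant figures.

The normalization condition is ∫|u|² dz = 1 from −∞ to ∞.
With u = A·e^(−z²/(2a²)), the integral evaluates to A²·[√(π)·a].
Substituting a = 4.67 gives A² = 0.1208, so A = 0.3476.

A ≈ 0.348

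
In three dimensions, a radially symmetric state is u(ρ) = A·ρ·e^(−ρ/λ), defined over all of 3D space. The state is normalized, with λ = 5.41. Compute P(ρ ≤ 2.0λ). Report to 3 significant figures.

P ≈ 0.371

Integrate the radial probability density 4πρ²|u|² over ρ ≤ 2.0λ.
Normalization gives A² = 1/(3·π·λ^5).
Substituting t = ρ/λ, A², 4π and the length scale all cancel in the ratio: P = ∫_{0}^{2.0} t^4·e^(-2·t) dt / ∫_{0}^{∞} t^4·e^(-2·t) dt.
Using ∫ t^4·e^(-2·t) dt = -(t^4/2 + t^3 + 3·t^2/2 + 3·t/2 + 3/4)·e^(-2·t), the numerator is 3/4 - 103·e^(-4)/4 and the denominator is 3/4.
The region integral divided by the full integral gives P = 0.3712.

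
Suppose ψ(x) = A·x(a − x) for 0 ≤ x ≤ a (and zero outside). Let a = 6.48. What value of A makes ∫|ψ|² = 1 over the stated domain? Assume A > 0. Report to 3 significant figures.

Require ∫ |ψ|² dx = 1 over the whole domain.
∫|ψ|² dx = A²·(a^5/30).
With a = 6.48: A² = 0.002626 and A = 0.05124.

A ≈ 0.0512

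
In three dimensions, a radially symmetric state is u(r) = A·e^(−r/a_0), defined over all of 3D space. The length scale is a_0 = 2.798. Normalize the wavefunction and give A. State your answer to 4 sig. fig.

Normalization requires ∫|u|² 4πr² dr = 1, integrated from 0 to ∞.
The angular integral contributes 4π, leaving ∫₀^∞ r²|u|² dr.
With ∫₀^∞ r^2 e^(−αr) dr = 2!/α^3, ∫|u|² 4πr² dr = A²·(π·a_0^3).
Setting this equal to 1 gives A² = 1/(π·a_0^3).
Plugging in a_0 = 2.798 yields A = 0.12055.

A ≈ 0.1205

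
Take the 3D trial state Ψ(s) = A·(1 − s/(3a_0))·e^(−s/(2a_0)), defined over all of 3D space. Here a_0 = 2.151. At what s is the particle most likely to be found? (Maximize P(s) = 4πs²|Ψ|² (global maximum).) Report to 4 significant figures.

Differentiate P(s) = 4πs²|Ψ|² with respect to s and set to zero.
Solving yields s = a_0.
With a_0 = 2.151, the most probable radial distance is 2.1510.

s ≈ 2.151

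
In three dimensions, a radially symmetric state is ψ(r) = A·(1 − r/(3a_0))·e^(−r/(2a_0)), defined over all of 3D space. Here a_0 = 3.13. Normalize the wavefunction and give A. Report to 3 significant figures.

Require ∫ |ψ|² 4πr² dr = 1 over the whole domain.
In 3D with spherical symmetry the volume element is 4πr² dr.
Recall ∫₀^∞ r^m e^(−r/β) dr = m!·β^(m+1), ∫|ψ|² 4πr² dr = A²·(8·π·a_0^3/3).
Plugging in a_0 = 3.13 yields A = 0.06239.

A ≈ 0.0624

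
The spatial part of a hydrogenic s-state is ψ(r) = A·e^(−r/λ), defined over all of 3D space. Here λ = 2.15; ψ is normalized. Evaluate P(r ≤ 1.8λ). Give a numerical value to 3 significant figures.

Integrate the radial probability density 4πr²|ψ|² over r ≤ 1.8λ.
A² is fixed by ∫₀^∞ 4πr²|ψ|² dr = 1, i.e. A² = (π·λ^3)^(−1).
Substituting u = r/λ, A², 4π and the length scale all cancel in the ratio: P = ∫_{0}^{1.8} u^2·e^(-2·u) du / ∫_{0}^{∞} u^2·e^(-2·u) du.
An antiderivative of u^2·e^(-2·u) is -(2·u^2 + 2·u + 1)·e^(-2·u)/4; evaluating from 0 to 1.8 gives 1/4 - 277·e^(-18/5)/100, while the full integral is 1/4.
Taking the ratio yields P = 0.6973.

P ≈ 0.697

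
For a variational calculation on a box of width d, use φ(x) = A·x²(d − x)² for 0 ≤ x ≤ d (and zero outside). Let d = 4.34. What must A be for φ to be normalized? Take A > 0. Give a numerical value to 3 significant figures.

Normalization requires ∫|φ|² dx = 1, integrated from 0 to d.
The integral (without the A² prefactor) comes out to d^9/630.
Setting this equal to 1 gives A² = 1/(d^9/630).
Plugging in d = 4.34 yields A = 0.03396.

A ≈ 0.0340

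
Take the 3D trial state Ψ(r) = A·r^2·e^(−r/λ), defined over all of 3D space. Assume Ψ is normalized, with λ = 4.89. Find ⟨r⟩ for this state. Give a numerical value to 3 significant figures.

⟨r⟩ ≈ 17.1

The expectation value is the |Ψ|²-weighted average of r: ∫ r|Ψ|² 4πr² dr.
Using ∫₀^∞ rⁿ e^(−αr) dr = n!/αⁿ⁺¹, evaluating both integrals, ⟨r⟩ = 7·λ/2.
With λ = 4.89, ⟨r⟩ = 17.12.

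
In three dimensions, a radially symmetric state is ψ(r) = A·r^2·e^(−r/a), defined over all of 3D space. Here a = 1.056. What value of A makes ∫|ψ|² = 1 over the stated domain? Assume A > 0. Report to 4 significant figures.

The normalization condition is ∫|ψ|² 4πr² dr = 1 from 0 to ∞.
Using ∫₀^∞ rⁿ e^(−αr) dr = n!/αⁿ⁺¹, the integral (without the A² prefactor) comes out to 45·π·a^7/2.
Setting this equal to 1 gives A² = 1/(45·π·a^7/2).
Substituting a = 1.056 gives A² = 0.0096610, so A = 0.098290.

A ≈ 0.09829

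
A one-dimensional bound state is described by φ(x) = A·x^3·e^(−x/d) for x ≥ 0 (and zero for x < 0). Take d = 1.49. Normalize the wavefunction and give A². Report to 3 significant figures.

A^2 ≈ 0.0109

We need A² ∫|f|² dx = 1, taking the integral from 0 to ∞.
Using ∫₀^∞ xⁿ e^(−αx) dx = n!/αⁿ⁺¹, the integral (without the A² prefactor) comes out to 45·d^7/8.
Hence A² = 1/[45·d^7/8].
Substituting d = 1.49 gives A² = 0.01090, so A = 0.1044.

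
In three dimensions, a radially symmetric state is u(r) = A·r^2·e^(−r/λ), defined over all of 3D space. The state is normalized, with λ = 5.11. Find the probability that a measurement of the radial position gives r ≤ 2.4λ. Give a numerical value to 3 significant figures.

P ≈ 0.209

Integrate the radial probability density 4πr²|u|² over r ≤ 2.4λ.
The full normalization integral is A²·[45·π·λ^7/2] = 1, fixing A².
Let t = r/λ; then A², 4π and the length scale all cancel, so P = ∫_{0}^{2.4} t^6·e^(-2·t) dt ÷ ∫_{0}^{∞} t^6·e^(-2·t) dt.
With ∫ t^6·e^(-2·t) dt = -(4·t^6 + 12·t^5 + 30·t^4 + 60·t^3 + 90·t^2 + 90·t + 45)·e^(-2·t)/8 + C, the region integral is ≈ 1.1767 and the full one is 45/8.
Taking the ratio yields P = 0.2092.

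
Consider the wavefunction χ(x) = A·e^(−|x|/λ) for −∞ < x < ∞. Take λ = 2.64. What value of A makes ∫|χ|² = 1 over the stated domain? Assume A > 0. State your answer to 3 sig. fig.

We need A² ∫|f|² dx = 1, taking the integral from −∞ to ∞.
With ∫₀^∞ x^0 e^(−αx) dx = 0!/α^1, ∫|χ|² dx = A²·(λ).
With λ = 2.64: A² = 0.3788 and A = 0.6155.

A ≈ 0.615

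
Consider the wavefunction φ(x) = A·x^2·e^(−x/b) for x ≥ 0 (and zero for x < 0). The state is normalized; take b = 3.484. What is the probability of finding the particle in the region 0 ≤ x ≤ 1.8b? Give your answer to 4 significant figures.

P ≈ 0.2936

P = ∫_{0}^{1.8b} |φ(x)|² dx.
The normalization integral ∫|φ|²dx over the whole domain equals 3·b^5/4·A², and A² cancels in the ratio.
Substituting u = x/b, A² and the length scale cancel in the ratio: P = ∫_{0}^{1.8} u^4·e^(-2·u) du / ∫_{0}^{∞} u^4·e^(-2·u) du.
With ∫ u^4·e^(-2·u) du = -(u^4/2 + u^3 + 3·u^2/2 + 3·u/2 + 3/4)·e^(-2·u) + C, the region integral is ≈ 0.220171 and the full one is 3/4.
Evaluating gives P = 0.29356.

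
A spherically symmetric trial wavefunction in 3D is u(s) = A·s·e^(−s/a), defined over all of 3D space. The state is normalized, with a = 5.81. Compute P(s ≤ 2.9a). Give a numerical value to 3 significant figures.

With dV = 4πs²ds, the probability is ∫|u|² dV over s ≤ 2.9a.
A² is fixed by ∫₀^∞ 4πs²|u|² ds = 1, i.e. A² = (3·π·a^5)^(−1).
Substituting t = s/a, A², 4π and the length scale all cancel in the ratio: P = ∫_{0}^{2.9} t^4·e^(-2·t) dt / ∫_{0}^{∞} t^4·e^(-2·t) dt.
With ∫ t^4·e^(-2·t) dt = -(t^4/2 + t^3 + 3·t^2/2 + 3·t/2 + 3/4)·e^(-2·t) + C, the region integral is ≈ 0.51546 and the full one is 3/4.
This evaluates to P = 0.6873.

P ≈ 0.687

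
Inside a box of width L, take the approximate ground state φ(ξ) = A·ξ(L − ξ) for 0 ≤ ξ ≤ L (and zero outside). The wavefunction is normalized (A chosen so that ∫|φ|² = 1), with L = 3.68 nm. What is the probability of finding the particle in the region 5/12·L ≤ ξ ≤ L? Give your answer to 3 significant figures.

P ≈ 0.653

The probability is P = ∫ |φ|² dξ over [5/12·L, L].
Since A² = 1/(L^5/30), this is the region integral divided by the full normalization integral.
Substituting u = ξ/L, A² and the length scale cancel in the ratio: P = ∫_{5/12}^{1} u^2·(1 - u)^2 du / ∫_{0}^{1} u^2·(1 - u)^2 du.
An antiderivative of u^2·(1 - u)^2 is u^3·(6·u^2 - 15·u + 10)/30; evaluating from 5/12 to 1 gives ≈ 0.021779, while the full integral is 1/30.
Evaluating gives P = 0.6534.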